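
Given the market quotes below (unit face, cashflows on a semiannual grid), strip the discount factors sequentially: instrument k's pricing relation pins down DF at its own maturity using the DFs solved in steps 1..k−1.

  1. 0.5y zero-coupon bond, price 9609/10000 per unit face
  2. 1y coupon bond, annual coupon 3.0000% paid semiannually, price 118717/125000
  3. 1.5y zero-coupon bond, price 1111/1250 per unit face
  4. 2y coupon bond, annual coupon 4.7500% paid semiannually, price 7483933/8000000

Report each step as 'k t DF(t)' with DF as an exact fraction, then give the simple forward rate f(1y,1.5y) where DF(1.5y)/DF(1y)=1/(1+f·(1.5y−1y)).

1 1/2 9609/10000
2 1 1843/2000
3 3/2 1111/1250
4 2 1699/2000
f(1y,1.5y) = ((1843/2000)/(1111/1250) − 1)/(1/2) = 327/4444 ≈ 7.3582%

step 1 [0.5y] zero: DF = P = 9609/10000 ≈ 0.960900
step 2 [1y] bond c/2=3/200: DF=(118717/125000 − 3/200·(0.960900))/(1+3/200) = 1843/2000 ≈ 0.921500
step 3 [1.5y] zero: DF = P = 1111/1250 ≈ 0.888800
step 4 [2y] bond c/2=19/800: DF=(7483933/8000000 − 19/800·(0.960900+0.921500+0.888800))/(1+19/800) = 1699/2000 ≈ 0.849500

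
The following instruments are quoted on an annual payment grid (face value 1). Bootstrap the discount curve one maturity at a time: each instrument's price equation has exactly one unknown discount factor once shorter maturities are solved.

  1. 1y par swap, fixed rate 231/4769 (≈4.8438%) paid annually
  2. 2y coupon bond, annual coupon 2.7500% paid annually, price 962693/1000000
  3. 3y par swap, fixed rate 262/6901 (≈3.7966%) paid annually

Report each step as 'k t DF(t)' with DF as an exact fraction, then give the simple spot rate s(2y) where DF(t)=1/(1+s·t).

step 1 [1y] swap r/1=231/4769: DF=(1 − 231/4769·(0))/(1+231/4769) = 4769/5000 ≈ 0.953800
step 2 [2y] bond c/1=11/400: DF=(962693/1000000 − 11/400·(0.953800))/(1+11/400) = 4557/5000 ≈ 0.911400
step 3 [3y] swap r/1=262/6901: DF=(1 − 262/6901·(0.953800+0.911400))/(1+262/6901) = 1119/1250 ≈ 0.895200

1 1 4769/5000
2 2 4557/5000
3 3 1119/1250
s(2y) = (1/(4557/5000) − 1)/(2) = 443/9114 ≈ 4.8607%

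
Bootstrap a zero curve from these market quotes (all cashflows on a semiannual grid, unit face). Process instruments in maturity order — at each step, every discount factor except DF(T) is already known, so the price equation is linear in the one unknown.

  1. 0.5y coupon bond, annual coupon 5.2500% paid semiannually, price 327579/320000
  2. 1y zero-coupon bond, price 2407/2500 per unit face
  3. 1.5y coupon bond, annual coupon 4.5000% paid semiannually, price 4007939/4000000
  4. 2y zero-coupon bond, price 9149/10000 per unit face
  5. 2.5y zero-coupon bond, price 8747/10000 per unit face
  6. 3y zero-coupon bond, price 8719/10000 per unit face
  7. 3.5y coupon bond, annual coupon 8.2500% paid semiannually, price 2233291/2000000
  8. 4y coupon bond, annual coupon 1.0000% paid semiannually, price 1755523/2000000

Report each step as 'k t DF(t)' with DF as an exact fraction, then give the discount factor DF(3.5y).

step 1 [0.5y] bond c/2=21/800: DF=(327579/320000 − 21/800·(0))/(1+21/800) = 399/400 ≈ 0.997500
step 2 [1y] zero: DF = P = 2407/2500 ≈ 0.962800
step 3 [1.5y] bond c/2=9/400: DF=(4007939/4000000 − 9/400·(0.997500+0.962800))/(1+9/400) = 1171/1250 ≈ 0.936800
step 4 [2y] zero: DF = P = 9149/10000 ≈ 0.914900
step 5 [2.5y] zero: DF = P = 8747/10000 ≈ 0.874700
step 6 [3y] zero: DF = P = 8719/10000 ≈ 0.871900
step 7 [3.5y] bond c/2=33/800: DF=(2233291/2000000 − 33/800·(0.997500+0.962800+0.936800+0.914900+0.874700+0.871900))/(1+33/800) = 4261/5000 ≈ 0.852200
step 8 [4y] bond c/2=1/200: DF=(1755523/2000000 − 1/200·(0.997500+0.962800+0.936800+0.914900+0.874700+0.871900+0.852200))/(1+1/200) = 1683/2000 ≈ 0.841500

1 1/2 399/400
2 1 2407/2500
3 3/2 1171/1250
4 2 9149/10000
5 5/2 8747/10000
6 3 8719/10000
7 7/2 4261/5000
8 4 1683/2000
DF(3.5y) = 4261/5000 ≈ 0.852200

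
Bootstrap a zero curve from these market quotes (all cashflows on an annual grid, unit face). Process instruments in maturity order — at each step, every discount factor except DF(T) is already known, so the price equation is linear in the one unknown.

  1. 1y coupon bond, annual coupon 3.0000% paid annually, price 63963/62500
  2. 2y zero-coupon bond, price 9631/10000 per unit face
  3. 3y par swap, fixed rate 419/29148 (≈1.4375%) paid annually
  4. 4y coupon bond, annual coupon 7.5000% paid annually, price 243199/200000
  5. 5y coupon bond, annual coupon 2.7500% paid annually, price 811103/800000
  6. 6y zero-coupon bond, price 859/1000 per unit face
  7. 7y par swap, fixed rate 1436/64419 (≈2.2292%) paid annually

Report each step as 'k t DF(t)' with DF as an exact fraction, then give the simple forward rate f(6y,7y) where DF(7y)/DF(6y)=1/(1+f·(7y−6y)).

1 1 621/625
2 2 9631/10000
3 3 9581/10000
4 4 4639/5000
5 5 8839/10000
6 6 859/1000
7 7 2141/2500
f(6y,7y) = ((859/1000)/(2141/2500) − 1)/(1) = 13/4282 ≈ 0.3036%

step 1 [1y] bond c/1=3/100: DF=(63963/62500 − 3/100·(0))/(1+3/100) = 621/625 ≈ 0.993600
step 2 [2y] zero: DF = P = 9631/10000 ≈ 0.963100
step 3 [3y] swap r/1=419/29148: DF=(1 − 419/29148·(0.993600+0.963100))/(1+419/29148) = 9581/10000 ≈ 0.958100
step 4 [4y] bond c/1=3/40: DF=(243199/200000 − 3/40·(0.993600+0.963100+0.958100))/(1+3/40) = 4639/5000 ≈ 0.927800
step 5 [5y] bond c/1=11/400: DF=(811103/800000 − 11/400·(0.993600+0.963100+0.958100+0.927800))/(1+11/400) = 8839/10000 ≈ 0.883900
step 6 [6y] zero: DF = P = 859/1000 ≈ 0.859000
step 7 [7y] swap r/1=1436/64419: DF=(1 − 1436/64419·(0.993600+0.963100+0.958100+0.927800+0.883900+0.859000))/(1+1436/64419) = 2141/2500 ≈ 0.856400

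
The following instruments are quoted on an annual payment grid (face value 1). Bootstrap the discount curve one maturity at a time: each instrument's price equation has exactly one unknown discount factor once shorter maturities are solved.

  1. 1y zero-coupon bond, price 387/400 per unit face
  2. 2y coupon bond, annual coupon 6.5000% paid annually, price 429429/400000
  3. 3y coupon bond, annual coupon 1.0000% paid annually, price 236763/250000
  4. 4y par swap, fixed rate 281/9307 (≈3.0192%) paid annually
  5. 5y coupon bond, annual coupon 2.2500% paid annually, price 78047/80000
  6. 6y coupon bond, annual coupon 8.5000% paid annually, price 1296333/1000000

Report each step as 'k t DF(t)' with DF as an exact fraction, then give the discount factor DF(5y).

step 1 [1y] zero: DF = P = 387/400 ≈ 0.967500
step 2 [2y] bond c/1=13/200: DF=(429429/400000 − 13/200·(0.967500))/(1+13/200) = 949/1000 ≈ 0.949000
step 3 [3y] bond c/1=1/100: DF=(236763/250000 − 1/100·(0.967500+0.949000))/(1+1/100) = 9187/10000 ≈ 0.918700
step 4 [4y] swap r/1=281/9307: DF=(1 − 281/9307·(0.967500+0.949000+0.918700))/(1+281/9307) = 2219/2500 ≈ 0.887600
step 5 [5y] bond c/1=9/400: DF=(78047/80000 − 9/400·(0.967500+0.949000+0.918700+0.887600))/(1+9/400) = 4361/5000 ≈ 0.872200
step 6 [6y] bond c/1=17/200: DF=(1296333/1000000 − 17/200·(0.967500+0.949000+0.918700+0.887600+0.872200))/(1+17/200) = 2087/2500 ≈ 0.834800

1 1 387/400
2 2 949/1000
3 3 9187/10000
4 4 2219/2500
5 5 4361/5000
6 6 2087/2500
DF(5y) = 4361/5000 ≈ 0.872200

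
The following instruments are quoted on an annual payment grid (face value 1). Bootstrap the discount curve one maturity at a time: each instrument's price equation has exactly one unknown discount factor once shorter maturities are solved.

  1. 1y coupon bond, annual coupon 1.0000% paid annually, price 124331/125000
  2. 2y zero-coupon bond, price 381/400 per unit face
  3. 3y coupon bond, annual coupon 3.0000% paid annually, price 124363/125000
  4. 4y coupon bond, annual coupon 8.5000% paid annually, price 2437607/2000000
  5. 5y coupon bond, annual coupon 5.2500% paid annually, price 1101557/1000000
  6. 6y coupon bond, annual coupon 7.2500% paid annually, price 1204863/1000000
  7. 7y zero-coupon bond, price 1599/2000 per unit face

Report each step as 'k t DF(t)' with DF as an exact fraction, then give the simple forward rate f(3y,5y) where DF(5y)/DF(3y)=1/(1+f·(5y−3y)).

step 1 [1y] bond c/1=1/100: DF=(124331/125000 − 1/100·(0))/(1+1/100) = 1231/1250 ≈ 0.984800
step 2 [2y] zero: DF = P = 381/400 ≈ 0.952500
step 3 [3y] bond c/1=3/100: DF=(124363/125000 − 3/100·(0.984800+0.952500))/(1+3/100) = 1819/2000 ≈ 0.909500
step 4 [4y] bond c/1=17/200: DF=(2437607/2000000 − 17/200·(0.984800+0.952500+0.909500))/(1+17/200) = 9003/10000 ≈ 0.900300
step 5 [5y] bond c/1=21/400: DF=(1101557/1000000 − 21/400·(0.984800+0.952500+0.909500+0.900300))/(1+21/400) = 8597/10000 ≈ 0.859700
step 6 [6y] bond c/1=29/400: DF=(1204863/1000000 − 29/400·(0.984800+0.952500+0.909500+0.900300+0.859700))/(1+29/400) = 203/250 ≈ 0.812000
step 7 [7y] zero: DF = P = 1599/2000 ≈ 0.799500

1 1 1231/1250
2 2 381/400
3 3 1819/2000
4 4 9003/10000
5 5 8597/10000
6 6 203/250
7 7 1599/2000
f(3y,5y) = ((1819/2000)/(8597/10000) − 1)/(2) = 249/8597 ≈ 2.8964%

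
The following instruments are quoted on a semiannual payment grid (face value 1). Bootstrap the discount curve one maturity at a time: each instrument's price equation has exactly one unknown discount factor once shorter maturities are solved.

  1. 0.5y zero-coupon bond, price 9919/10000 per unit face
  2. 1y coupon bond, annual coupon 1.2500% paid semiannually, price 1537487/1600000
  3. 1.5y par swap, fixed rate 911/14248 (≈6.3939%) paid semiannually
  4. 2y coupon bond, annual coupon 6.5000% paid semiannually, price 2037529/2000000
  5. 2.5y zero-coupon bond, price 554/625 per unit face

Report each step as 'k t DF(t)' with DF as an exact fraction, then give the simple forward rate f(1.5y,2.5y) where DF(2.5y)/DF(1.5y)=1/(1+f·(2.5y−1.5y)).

1 1/2 9919/10000
2 1 593/625
3 3/2 9089/10000
4 2 897/1000
5 5/2 554/625
f(1.5y,2.5y) = ((9089/10000)/(554/625) − 1)/(1) = 225/8864 ≈ 2.5384%

step 1 [0.5y] zero: DF = P = 9919/10000 ≈ 0.991900
step 2 [1y] bond c/2=1/160: DF=(1537487/1600000 − 1/160·(0.991900))/(1+1/160) = 593/625 ≈ 0.948800
step 3 [1.5y] swap r/2=911/28496: DF=(1 − 911/28496·(0.991900+0.948800))/(1+911/28496) = 9089/10000 ≈ 0.908900
step 4 [2y] bond c/2=13/400: DF=(2037529/2000000 − 13/400·(0.991900+0.948800+0.908900))/(1+13/400) = 897/1000 ≈ 0.897000
step 5 [2.5y] zero: DF = P = 554/625 ≈ 0.886400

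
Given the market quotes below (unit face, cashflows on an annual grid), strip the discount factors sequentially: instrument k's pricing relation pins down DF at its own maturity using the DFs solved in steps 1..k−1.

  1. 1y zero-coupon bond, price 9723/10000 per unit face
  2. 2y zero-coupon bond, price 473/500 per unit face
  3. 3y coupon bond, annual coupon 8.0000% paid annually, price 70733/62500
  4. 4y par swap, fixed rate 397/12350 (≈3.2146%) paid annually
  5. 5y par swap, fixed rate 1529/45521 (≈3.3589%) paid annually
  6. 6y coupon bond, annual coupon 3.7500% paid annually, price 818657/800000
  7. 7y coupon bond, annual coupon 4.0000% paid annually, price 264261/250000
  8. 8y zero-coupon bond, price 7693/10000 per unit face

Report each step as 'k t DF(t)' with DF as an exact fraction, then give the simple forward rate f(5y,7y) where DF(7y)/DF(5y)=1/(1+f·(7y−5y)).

step 1 [1y] zero: DF = P = 9723/10000 ≈ 0.972300
step 2 [2y] zero: DF = P = 473/500 ≈ 0.946000
step 3 [3y] bond c/1=2/25: DF=(70733/62500 − 2/25·(0.972300+0.946000))/(1+2/25) = 4529/5000 ≈ 0.905800
step 4 [4y] swap r/1=397/12350: DF=(1 − 397/12350·(0.972300+0.946000+0.905800))/(1+397/12350) = 8809/10000 ≈ 0.880900
step 5 [5y] swap r/1=1529/45521: DF=(1 − 1529/45521·(0.972300+0.946000+0.905800+0.880900))/(1+1529/45521) = 8471/10000 ≈ 0.847100
step 6 [6y] bond c/1=3/80: DF=(818657/800000 − 3/80·(0.972300+0.946000+0.905800+0.880900+0.847100))/(1+3/80) = 4109/5000 ≈ 0.821800
step 7 [7y] bond c/1=1/25: DF=(264261/250000 − 1/25·(0.972300+0.946000+0.905800+0.880900+0.847100+0.821800))/(1+1/25) = 8097/10000 ≈ 0.809700
step 8 [8y] zero: DF = P = 7693/10000 ≈ 0.769300

1 1 9723/10000
2 2 473/500
3 3 4529/5000
4 4 8809/10000
5 5 8471/10000
6 6 4109/5000
7 7 8097/10000
8 8 7693/10000
f(5y,7y) = ((8471/10000)/(8097/10000) − 1)/(2) = 187/8097 ≈ 2.3095%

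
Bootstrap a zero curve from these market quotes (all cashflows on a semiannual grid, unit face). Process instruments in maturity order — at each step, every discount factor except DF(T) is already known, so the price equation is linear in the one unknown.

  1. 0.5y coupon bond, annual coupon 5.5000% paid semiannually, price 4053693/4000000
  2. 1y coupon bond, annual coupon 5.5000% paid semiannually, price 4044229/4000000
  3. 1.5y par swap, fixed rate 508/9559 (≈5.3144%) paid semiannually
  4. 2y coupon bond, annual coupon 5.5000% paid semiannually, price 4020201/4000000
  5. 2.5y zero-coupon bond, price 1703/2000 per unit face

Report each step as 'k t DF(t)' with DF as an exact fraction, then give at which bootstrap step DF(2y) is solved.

step 1 [0.5y] bond c/2=11/400: DF=(4053693/4000000 − 11/400·(0))/(1+11/400) = 9863/10000 ≈ 0.986300
step 2 [1y] bond c/2=11/400: DF=(4044229/4000000 − 11/400·(0.986300))/(1+11/400) = 1197/1250 ≈ 0.957600
step 3 [1.5y] swap r/2=254/9559: DF=(1 − 254/9559·(0.986300+0.957600))/(1+254/9559) = 4619/5000 ≈ 0.923800
step 4 [2y] bond c/2=11/400: DF=(4020201/4000000 − 11/400·(0.986300+0.957600+0.923800))/(1+11/400) = 4507/5000 ≈ 0.901400
step 5 [2.5y] zero: DF = P = 1703/2000 ≈ 0.851500

1 1/2 9863/10000
2 1 1197/1250
3 3/2 4619/5000
4 2 4507/5000
5 5/2 1703/2000
DF(2y) is solved at step 4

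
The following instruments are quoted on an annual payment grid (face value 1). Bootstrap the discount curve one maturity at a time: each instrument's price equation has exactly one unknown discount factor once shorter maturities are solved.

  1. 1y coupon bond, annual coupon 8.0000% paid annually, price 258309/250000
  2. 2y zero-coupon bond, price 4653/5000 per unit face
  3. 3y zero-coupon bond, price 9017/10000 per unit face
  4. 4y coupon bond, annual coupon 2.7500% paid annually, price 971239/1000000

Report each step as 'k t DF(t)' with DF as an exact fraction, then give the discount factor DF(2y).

step 1 [1y] bond c/1=2/25: DF=(258309/250000 − 2/25·(0))/(1+2/25) = 9567/10000 ≈ 0.956700
step 2 [2y] zero: DF = P = 4653/5000 ≈ 0.930600
step 3 [3y] zero: DF = P = 9017/10000 ≈ 0.901700
step 4 [4y] bond c/1=11/400: DF=(971239/1000000 − 11/400·(0.956700+0.930600+0.901700))/(1+11/400) = 4353/5000 ≈ 0.870600

1 1 9567/10000
2 2 4653/5000
3 3 9017/10000
4 4 4353/5000
DF(2y) = 4653/5000 ≈ 0.930600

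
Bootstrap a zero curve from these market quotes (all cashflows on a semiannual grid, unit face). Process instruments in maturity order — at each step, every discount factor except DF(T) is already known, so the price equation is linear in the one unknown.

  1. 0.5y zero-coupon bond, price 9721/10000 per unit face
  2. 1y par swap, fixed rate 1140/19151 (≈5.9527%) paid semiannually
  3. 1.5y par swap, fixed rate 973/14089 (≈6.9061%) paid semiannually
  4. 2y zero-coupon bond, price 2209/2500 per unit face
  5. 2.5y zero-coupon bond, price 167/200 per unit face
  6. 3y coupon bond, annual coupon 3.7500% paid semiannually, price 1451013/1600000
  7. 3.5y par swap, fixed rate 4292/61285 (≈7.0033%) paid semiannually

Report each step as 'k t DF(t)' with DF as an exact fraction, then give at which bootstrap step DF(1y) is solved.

1 1/2 9721/10000
2 1 943/1000
3 3/2 9027/10000
4 2 2209/2500
5 5/2 167/200
6 3 8067/10000
7 7/2 3927/5000
DF(1y) is solved at step 2

step 1 [0.5y] zero: DF = P = 9721/10000 ≈ 0.972100
step 2 [1y] swap r/2=570/19151: DF=(1 − 570/19151·(0.972100))/(1+570/19151) = 943/1000 ≈ 0.943000
step 3 [1.5y] swap r/2=973/28178: DF=(1 − 973/28178·(0.972100+0.943000))/(1+973/28178) = 9027/10000 ≈ 0.902700
step 4 [2y] zero: DF = P = 2209/2500 ≈ 0.883600
step 5 [2.5y] zero: DF = P = 167/200 ≈ 0.835000
step 6 [3y] bond c/2=3/160: DF=(1451013/1600000 − 3/160·(0.972100+0.943000+0.902700+0.883600+0.835000))/(1+3/160) = 8067/10000 ≈ 0.806700
step 7 [3.5y] swap r/2=2146/61285: DF=(1 − 2146/61285·(0.972100+0.943000+0.902700+0.883600+0.835000+0.806700))/(1+2146/61285) = 3927/5000 ≈ 0.785400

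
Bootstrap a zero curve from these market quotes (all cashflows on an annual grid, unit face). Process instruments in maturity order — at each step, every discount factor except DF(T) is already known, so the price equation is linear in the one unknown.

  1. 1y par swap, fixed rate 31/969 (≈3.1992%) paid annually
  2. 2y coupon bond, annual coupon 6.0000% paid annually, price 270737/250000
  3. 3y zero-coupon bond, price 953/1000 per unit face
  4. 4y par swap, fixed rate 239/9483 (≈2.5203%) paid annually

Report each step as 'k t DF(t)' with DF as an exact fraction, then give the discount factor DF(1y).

step 1 [1y] swap r/1=31/969: DF=(1 − 31/969·(0))/(1+31/969) = 969/1000 ≈ 0.969000
step 2 [2y] bond c/1=3/50: DF=(270737/250000 − 3/50·(0.969000))/(1+3/50) = 2417/2500 ≈ 0.966800
step 3 [3y] zero: DF = P = 953/1000 ≈ 0.953000
step 4 [4y] swap r/1=239/9483: DF=(1 − 239/9483·(0.969000+0.966800+0.953000))/(1+239/9483) = 2261/2500 ≈ 0.904400

1 1 969/1000
2 2 2417/2500
3 3 953/1000
4 4 2261/2500
DF(1y) = 969/1000 ≈ 0.969000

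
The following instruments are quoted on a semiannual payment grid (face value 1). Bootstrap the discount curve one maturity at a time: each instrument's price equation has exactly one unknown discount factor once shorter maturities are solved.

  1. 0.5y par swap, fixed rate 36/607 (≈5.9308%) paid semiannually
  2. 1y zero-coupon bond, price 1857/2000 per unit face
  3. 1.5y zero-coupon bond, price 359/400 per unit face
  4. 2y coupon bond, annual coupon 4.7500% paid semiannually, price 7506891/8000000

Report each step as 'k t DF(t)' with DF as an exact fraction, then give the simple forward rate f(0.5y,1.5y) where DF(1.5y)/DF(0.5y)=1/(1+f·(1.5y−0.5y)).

1 1/2 607/625
2 1 1857/2000
3 3/2 359/400
4 2 8517/10000
f(0.5y,1.5y) = ((607/625)/(359/400) − 1)/(1) = 737/8975 ≈ 8.2117%

step 1 [0.5y] swap r/2=18/607: DF=(1 − 18/607·(0))/(1+18/607) = 607/625 ≈ 0.971200
step 2 [1y] zero: DF = P = 1857/2000 ≈ 0.928500
step 3 [1.5y] zero: DF = P = 359/400 ≈ 0.897500
step 4 [2y] bond c/2=19/800: DF=(7506891/8000000 − 19/800·(0.971200+0.928500+0.897500))/(1+19/800) = 8517/10000 ≈ 0.851700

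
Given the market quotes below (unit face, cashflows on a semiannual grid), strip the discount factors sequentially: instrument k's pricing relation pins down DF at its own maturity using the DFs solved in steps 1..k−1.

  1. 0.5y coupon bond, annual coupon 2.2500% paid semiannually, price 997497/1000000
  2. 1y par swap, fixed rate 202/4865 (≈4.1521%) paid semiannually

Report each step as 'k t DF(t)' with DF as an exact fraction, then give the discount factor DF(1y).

step 1 [0.5y] bond c/2=9/800: DF=(997497/1000000 − 9/800·(0))/(1+9/800) = 1233/1250 ≈ 0.986400
step 2 [1y] swap r/2=101/4865: DF=(1 − 101/4865·(0.986400))/(1+101/4865) = 2399/2500 ≈ 0.959600

1 1/2 1233/1250
2 1 2399/2500
DF(1y) = 2399/2500 ≈ 0.959600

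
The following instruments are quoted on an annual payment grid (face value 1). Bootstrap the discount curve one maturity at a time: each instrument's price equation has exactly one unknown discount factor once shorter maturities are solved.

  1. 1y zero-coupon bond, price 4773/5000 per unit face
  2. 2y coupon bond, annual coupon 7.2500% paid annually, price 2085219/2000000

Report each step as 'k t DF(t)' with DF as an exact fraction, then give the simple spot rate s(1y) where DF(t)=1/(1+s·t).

1 1 4773/5000
2 2 2269/2500
s(1y) = (1/(4773/5000) − 1)/(1) = 227/4773 ≈ 4.7559%

step 1 [1y] zero: DF = P = 4773/5000 ≈ 0.954600
step 2 [2y] bond c/1=29/400: DF=(2085219/2000000 − 29/400·(0.954600))/(1+29/400) = 2269/2500 ≈ 0.907600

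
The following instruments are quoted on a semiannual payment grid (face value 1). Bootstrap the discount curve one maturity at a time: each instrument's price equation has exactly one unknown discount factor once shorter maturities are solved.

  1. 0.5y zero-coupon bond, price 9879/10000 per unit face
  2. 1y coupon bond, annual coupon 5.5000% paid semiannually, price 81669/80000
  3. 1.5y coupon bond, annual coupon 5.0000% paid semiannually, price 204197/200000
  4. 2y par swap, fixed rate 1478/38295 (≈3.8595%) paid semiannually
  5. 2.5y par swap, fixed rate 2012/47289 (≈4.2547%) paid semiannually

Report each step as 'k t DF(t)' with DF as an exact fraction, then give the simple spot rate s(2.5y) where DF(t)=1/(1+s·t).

1 1/2 9879/10000
2 1 9671/10000
3 3/2 2371/2500
4 2 9261/10000
5 5/2 4497/5000
s(2.5y) = (1/(4497/5000) − 1)/(5/2) = 1006/22485 ≈ 4.4741%

step 1 [0.5y] zero: DF = P = 9879/10000 ≈ 0.987900
step 2 [1y] bond c/2=11/400: DF=(81669/80000 − 11/400·(0.987900))/(1+11/400) = 9671/10000 ≈ 0.967100
step 3 [1.5y] bond c/2=1/40: DF=(204197/200000 − 1/40·(0.987900+0.967100))/(1+1/40) = 2371/2500 ≈ 0.948400
step 4 [2y] swap r/2=739/38295: DF=(1 − 739/38295·(0.987900+0.967100+0.948400))/(1+739/38295) = 9261/10000 ≈ 0.926100
step 5 [2.5y] swap r/2=1006/47289: DF=(1 − 1006/47289·(0.987900+0.967100+0.948400+0.926100))/(1+1006/47289) = 4497/5000 ≈ 0.899400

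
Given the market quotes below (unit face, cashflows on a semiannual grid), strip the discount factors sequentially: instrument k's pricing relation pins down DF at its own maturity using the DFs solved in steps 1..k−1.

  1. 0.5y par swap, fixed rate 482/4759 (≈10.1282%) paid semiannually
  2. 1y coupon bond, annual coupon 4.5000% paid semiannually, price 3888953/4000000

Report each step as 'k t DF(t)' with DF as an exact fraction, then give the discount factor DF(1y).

1 1/2 4759/5000
2 1 9299/10000
DF(1y) = 9299/10000 ≈ 0.929900

step 1 [0.5y] swap r/2=241/4759: DF=(1 − 241/4759·(0))/(1+241/4759) = 4759/5000 ≈ 0.951800
step 2 [1y] bond c/2=9/400: DF=(3888953/4000000 − 9/400·(0.951800))/(1+9/400) = 9299/10000 ≈ 0.929900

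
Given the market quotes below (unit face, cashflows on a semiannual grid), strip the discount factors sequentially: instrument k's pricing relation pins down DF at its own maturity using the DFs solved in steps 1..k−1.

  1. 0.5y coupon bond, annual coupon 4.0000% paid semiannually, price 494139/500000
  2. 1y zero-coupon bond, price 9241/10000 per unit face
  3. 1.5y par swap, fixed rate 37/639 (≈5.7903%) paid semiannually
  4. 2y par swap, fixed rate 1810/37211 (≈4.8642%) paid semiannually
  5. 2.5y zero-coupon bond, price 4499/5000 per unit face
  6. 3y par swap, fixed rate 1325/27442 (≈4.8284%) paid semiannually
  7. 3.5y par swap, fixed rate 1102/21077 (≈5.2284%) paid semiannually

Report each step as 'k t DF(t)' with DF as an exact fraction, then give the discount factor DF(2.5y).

1 1/2 9689/10000
2 1 9241/10000
3 3/2 4593/5000
4 2 1819/2000
5 5/2 4499/5000
6 3 347/400
7 7/2 8347/10000
DF(2.5y) = 4499/5000 ≈ 0.899800

step 1 [0.5y] bond c/2=1/50: DF=(494139/500000 − 1/50·(0))/(1+1/50) = 9689/10000 ≈ 0.968900
step 2 [1y] zero: DF = P = 9241/10000 ≈ 0.924100
step 3 [1.5y] swap r/2=37/1278: DF=(1 − 37/1278·(0.968900+0.924100))/(1+37/1278) = 4593/5000 ≈ 0.918600
step 4 [2y] swap r/2=905/37211: DF=(1 − 905/37211·(0.968900+0.924100+0.918600))/(1+905/37211) = 1819/2000 ≈ 0.909500
step 5 [2.5y] zero: DF = P = 4499/5000 ≈ 0.899800
step 6 [3y] swap r/2=1325/54884: DF=(1 − 1325/54884·(0.968900+0.924100+0.918600+0.909500+0.899800))/(1+1325/54884) = 347/400 ≈ 0.867500
step 7 [3.5y] swap r/2=551/21077: DF=(1 − 551/21077·(0.968900+0.924100+0.918600+0.909500+0.899800+0.867500))/(1+551/21077) = 8347/10000 ≈ 0.834700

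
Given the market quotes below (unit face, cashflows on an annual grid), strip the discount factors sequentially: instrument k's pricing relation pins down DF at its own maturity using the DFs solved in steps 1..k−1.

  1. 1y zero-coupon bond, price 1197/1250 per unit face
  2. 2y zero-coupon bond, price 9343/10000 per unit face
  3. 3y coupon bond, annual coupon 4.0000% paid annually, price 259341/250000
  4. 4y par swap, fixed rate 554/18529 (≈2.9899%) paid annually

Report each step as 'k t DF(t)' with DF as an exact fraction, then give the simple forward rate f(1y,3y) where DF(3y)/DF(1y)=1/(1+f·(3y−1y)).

step 1 [1y] zero: DF = P = 1197/1250 ≈ 0.957600
step 2 [2y] zero: DF = P = 9343/10000 ≈ 0.934300
step 3 [3y] bond c/1=1/25: DF=(259341/250000 − 1/25·(0.957600+0.934300))/(1+1/25) = 9247/10000 ≈ 0.924700
step 4 [4y] swap r/1=554/18529: DF=(1 − 554/18529·(0.957600+0.934300+0.924700))/(1+554/18529) = 2223/2500 ≈ 0.889200

1 1 1197/1250
2 2 9343/10000
3 3 9247/10000
4 4 2223/2500
f(1y,3y) = ((1197/1250)/(9247/10000) − 1)/(2) = 47/2642 ≈ 1.7790%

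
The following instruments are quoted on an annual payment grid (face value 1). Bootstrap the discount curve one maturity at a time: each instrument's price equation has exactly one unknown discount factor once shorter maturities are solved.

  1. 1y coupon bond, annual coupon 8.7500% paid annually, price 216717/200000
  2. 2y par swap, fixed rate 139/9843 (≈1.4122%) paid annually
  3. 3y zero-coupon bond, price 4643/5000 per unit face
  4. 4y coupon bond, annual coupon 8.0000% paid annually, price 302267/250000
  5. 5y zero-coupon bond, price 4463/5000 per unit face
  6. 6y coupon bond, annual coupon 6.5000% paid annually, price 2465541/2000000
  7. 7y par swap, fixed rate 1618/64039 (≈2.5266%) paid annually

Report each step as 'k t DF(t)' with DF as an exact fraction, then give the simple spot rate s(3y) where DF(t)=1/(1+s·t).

1 1 2491/2500
2 2 4861/5000
3 3 4643/5000
4 4 9049/10000
5 5 4463/5000
6 6 871/1000
7 7 4191/5000
s(3y) = (1/(4643/5000) − 1)/(3) = 119/4643 ≈ 2.5630%

step 1 [1y] bond c/1=7/80: DF=(216717/200000 − 7/80·(0))/(1+7/80) = 2491/2500 ≈ 0.996400
step 2 [2y] swap r/1=139/9843: DF=(1 − 139/9843·(0.996400))/(1+139/9843) = 4861/5000 ≈ 0.972200
step 3 [3y] zero: DF = P = 4643/5000 ≈ 0.928600
step 4 [4y] bond c/1=2/25: DF=(302267/250000 − 2/25·(0.996400+0.972200+0.928600))/(1+2/25) = 9049/10000 ≈ 0.904900
step 5 [5y] zero: DF = P = 4463/5000 ≈ 0.892600
step 6 [6y] bond c/1=13/200: DF=(2465541/2000000 − 13/200·(0.996400+0.972200+0.928600+0.904900+0.892600))/(1+13/200) = 871/1000 ≈ 0.871000
step 7 [7y] swap r/1=1618/64039: DF=(1 − 1618/64039·(0.996400+0.972200+0.928600+0.904900+0.892600+0.871000))/(1+1618/64039) = 4191/5000 ≈ 0.838200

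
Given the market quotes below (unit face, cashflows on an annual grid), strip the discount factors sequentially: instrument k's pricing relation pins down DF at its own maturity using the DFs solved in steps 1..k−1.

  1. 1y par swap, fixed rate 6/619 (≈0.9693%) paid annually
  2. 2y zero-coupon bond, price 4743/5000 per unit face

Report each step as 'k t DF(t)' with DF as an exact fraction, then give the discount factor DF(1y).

1 1 619/625
2 2 4743/5000
DF(1y) = 619/625 ≈ 0.990400

step 1 [1y] swap r/1=6/619: DF=(1 − 6/619·(0))/(1+6/619) = 619/625 ≈ 0.990400
step 2 [2y] zero: DF = P = 4743/5000 ≈ 0.948600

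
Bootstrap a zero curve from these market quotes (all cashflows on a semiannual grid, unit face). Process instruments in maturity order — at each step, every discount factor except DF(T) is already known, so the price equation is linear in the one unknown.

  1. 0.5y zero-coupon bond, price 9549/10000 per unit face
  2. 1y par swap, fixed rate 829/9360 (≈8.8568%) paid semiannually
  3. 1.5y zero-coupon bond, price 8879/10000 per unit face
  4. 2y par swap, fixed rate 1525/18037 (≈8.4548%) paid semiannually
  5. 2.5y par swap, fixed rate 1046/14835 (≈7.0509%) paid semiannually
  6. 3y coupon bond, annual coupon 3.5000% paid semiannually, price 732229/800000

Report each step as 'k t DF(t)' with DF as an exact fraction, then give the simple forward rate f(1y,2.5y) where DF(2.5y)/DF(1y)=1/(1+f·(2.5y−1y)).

1 1/2 9549/10000
2 1 9171/10000
3 3/2 8879/10000
4 2 339/400
5 5/2 8431/10000
6 3 823/1000
f(1y,2.5y) = ((9171/10000)/(8431/10000) − 1)/(3/2) = 1480/25293 ≈ 5.8514%

step 1 [0.5y] zero: DF = P = 9549/10000 ≈ 0.954900
step 2 [1y] swap r/2=829/18720: DF=(1 − 829/18720·(0.954900))/(1+829/18720) = 9171/10000 ≈ 0.917100
step 3 [1.5y] zero: DF = P = 8879/10000 ≈ 0.887900
step 4 [2y] swap r/2=1525/36074: DF=(1 − 1525/36074·(0.954900+0.917100+0.887900))/(1+1525/36074) = 339/400 ≈ 0.847500
step 5 [2.5y] swap r/2=523/14835: DF=(1 − 523/14835·(0.954900+0.917100+0.887900+0.847500))/(1+523/14835) = 8431/10000 ≈ 0.843100
step 6 [3y] bond c/2=7/400: DF=(732229/800000 − 7/400·(0.954900+0.917100+0.887900+0.847500+0.843100))/(1+7/400) = 823/1000 ≈ 0.823000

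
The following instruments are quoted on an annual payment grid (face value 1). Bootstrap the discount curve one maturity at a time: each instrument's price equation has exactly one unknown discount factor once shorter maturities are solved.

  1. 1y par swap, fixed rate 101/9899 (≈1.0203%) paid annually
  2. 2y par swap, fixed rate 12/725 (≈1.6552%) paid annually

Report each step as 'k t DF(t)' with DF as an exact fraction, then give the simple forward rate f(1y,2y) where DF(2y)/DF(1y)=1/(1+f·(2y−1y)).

step 1 [1y] swap r/1=101/9899: DF=(1 − 101/9899·(0))/(1+101/9899) = 9899/10000 ≈ 0.989900
step 2 [2y] swap r/1=12/725: DF=(1 − 12/725·(0.989900))/(1+12/725) = 2419/2500 ≈ 0.967600

1 1 9899/10000
2 2 2419/2500
f(1y,2y) = ((9899/10000)/(2419/2500) − 1)/(1) = 223/9676 ≈ 2.3047%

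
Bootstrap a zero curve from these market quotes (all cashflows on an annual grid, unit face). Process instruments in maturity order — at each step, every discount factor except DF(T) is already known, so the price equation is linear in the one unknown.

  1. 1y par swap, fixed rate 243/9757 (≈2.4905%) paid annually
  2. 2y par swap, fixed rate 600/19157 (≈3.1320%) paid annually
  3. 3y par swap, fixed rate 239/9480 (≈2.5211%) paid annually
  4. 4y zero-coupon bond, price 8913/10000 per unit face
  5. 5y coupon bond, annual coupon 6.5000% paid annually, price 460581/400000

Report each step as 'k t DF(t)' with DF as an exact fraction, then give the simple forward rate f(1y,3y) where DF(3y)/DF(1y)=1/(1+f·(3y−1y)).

step 1 [1y] swap r/1=243/9757: DF=(1 − 243/9757·(0))/(1+243/9757) = 9757/10000 ≈ 0.975700
step 2 [2y] swap r/1=600/19157: DF=(1 − 600/19157·(0.975700))/(1+600/19157) = 47/50 ≈ 0.940000
step 3 [3y] swap r/1=239/9480: DF=(1 − 239/9480·(0.975700+0.940000))/(1+239/9480) = 9283/10000 ≈ 0.928300
step 4 [4y] zero: DF = P = 8913/10000 ≈ 0.891300
step 5 [5y] bond c/1=13/200: DF=(460581/400000 − 13/200·(0.975700+0.940000+0.928300+0.891300))/(1+13/200) = 2133/2500 ≈ 0.853200

1 1 9757/10000
2 2 47/50
3 3 9283/10000
4 4 8913/10000
5 5 2133/2500
f(1y,3y) = ((9757/10000)/(9283/10000) − 1)/(2) = 237/9283 ≈ 2.5531%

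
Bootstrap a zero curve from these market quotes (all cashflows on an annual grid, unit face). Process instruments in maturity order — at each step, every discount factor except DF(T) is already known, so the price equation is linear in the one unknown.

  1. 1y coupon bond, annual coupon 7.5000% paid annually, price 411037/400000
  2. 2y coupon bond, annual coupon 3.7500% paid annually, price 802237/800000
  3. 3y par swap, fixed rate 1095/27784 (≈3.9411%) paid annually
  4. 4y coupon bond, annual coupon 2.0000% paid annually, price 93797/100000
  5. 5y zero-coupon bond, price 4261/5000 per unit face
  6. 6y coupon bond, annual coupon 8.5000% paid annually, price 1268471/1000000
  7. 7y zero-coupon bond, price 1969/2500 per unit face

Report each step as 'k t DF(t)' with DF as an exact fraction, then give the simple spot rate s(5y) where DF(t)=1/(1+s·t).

step 1 [1y] bond c/1=3/40: DF=(411037/400000 − 3/40·(0))/(1+3/40) = 9559/10000 ≈ 0.955900
step 2 [2y] bond c/1=3/80: DF=(802237/800000 − 3/80·(0.955900))/(1+3/80) = 233/250 ≈ 0.932000
step 3 [3y] swap r/1=1095/27784: DF=(1 − 1095/27784·(0.955900+0.932000))/(1+1095/27784) = 1781/2000 ≈ 0.890500
step 4 [4y] bond c/1=1/50: DF=(93797/100000 − 1/50·(0.955900+0.932000+0.890500))/(1+1/50) = 8651/10000 ≈ 0.865100
step 5 [5y] zero: DF = P = 4261/5000 ≈ 0.852200
step 6 [6y] bond c/1=17/200: DF=(1268471/1000000 − 17/200·(0.955900+0.932000+0.890500+0.865100+0.852200))/(1+17/200) = 8169/10000 ≈ 0.816900
step 7 [7y] zero: DF = P = 1969/2500 ≈ 0.787600

1 1 9559/10000
2 2 233/250
3 3 1781/2000
4 4 8651/10000
5 5 4261/5000
6 6 8169/10000
7 7 1969/2500
s(5y) = (1/(4261/5000) − 1)/(5) = 739/21305 ≈ 3.4687%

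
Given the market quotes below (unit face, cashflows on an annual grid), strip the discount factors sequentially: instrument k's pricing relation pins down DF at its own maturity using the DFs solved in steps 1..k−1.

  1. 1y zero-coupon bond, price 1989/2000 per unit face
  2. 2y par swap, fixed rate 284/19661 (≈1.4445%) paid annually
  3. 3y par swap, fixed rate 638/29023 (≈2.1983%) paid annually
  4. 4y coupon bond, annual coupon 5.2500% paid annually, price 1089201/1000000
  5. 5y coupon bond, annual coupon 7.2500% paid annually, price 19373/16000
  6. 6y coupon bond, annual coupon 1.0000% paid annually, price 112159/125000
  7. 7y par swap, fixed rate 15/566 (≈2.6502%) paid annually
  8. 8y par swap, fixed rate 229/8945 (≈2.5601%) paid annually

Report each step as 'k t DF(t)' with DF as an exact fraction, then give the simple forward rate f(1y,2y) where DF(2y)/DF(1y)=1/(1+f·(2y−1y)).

step 1 [1y] zero: DF = P = 1989/2000 ≈ 0.994500
step 2 [2y] swap r/1=284/19661: DF=(1 − 284/19661·(0.994500))/(1+284/19661) = 2429/2500 ≈ 0.971600
step 3 [3y] swap r/1=638/29023: DF=(1 − 638/29023·(0.994500+0.971600))/(1+638/29023) = 4681/5000 ≈ 0.936200
step 4 [4y] bond c/1=21/400: DF=(1089201/1000000 − 21/400·(0.994500+0.971600+0.936200))/(1+21/400) = 8901/10000 ≈ 0.890100
step 5 [5y] bond c/1=29/400: DF=(19373/16000 − 29/400·(0.994500+0.971600+0.936200+0.890100))/(1+29/400) = 4363/5000 ≈ 0.872600
step 6 [6y] bond c/1=1/100: DF=(112159/125000 − 1/100·(0.994500+0.971600+0.936200+0.890100+0.872600))/(1+1/100) = 4211/5000 ≈ 0.842200
step 7 [7y] swap r/1=15/566: DF=(1 − 15/566·(0.994500+0.971600+0.936200+0.890100+0.872600+0.842200))/(1+15/566) = 104/125 ≈ 0.832000
step 8 [8y] swap r/1=229/8945: DF=(1 − 229/8945·(0.994500+0.971600+0.936200+0.890100+0.872600+0.842200+0.832000))/(1+229/8945) = 1021/1250 ≈ 0.816800

1 1 1989/2000
2 2 2429/2500
3 3 4681/5000
4 4 8901/10000
5 5 4363/5000
6 6 4211/5000
7 7 104/125
8 8 1021/1250
f(1y,2y) = ((1989/2000)/(2429/2500) − 1)/(1) = 229/9716 ≈ 2.3569%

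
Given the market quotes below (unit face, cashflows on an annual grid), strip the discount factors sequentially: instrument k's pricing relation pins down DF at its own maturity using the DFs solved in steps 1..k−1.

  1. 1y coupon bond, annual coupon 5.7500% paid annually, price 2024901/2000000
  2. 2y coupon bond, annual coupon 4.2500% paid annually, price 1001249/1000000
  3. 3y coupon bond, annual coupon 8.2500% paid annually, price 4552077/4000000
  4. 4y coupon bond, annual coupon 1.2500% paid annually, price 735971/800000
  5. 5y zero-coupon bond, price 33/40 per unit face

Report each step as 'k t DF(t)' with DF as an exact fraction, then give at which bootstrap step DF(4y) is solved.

step 1 [1y] bond c/1=23/400: DF=(2024901/2000000 − 23/400·(0))/(1+23/400) = 4787/5000 ≈ 0.957400
step 2 [2y] bond c/1=17/400: DF=(1001249/1000000 − 17/400·(0.957400))/(1+17/400) = 4607/5000 ≈ 0.921400
step 3 [3y] bond c/1=33/400: DF=(4552077/4000000 − 33/400·(0.957400+0.921400))/(1+33/400) = 9081/10000 ≈ 0.908100
step 4 [4y] bond c/1=1/80: DF=(735971/800000 − 1/80·(0.957400+0.921400+0.908100))/(1+1/80) = 4371/5000 ≈ 0.874200
step 5 [5y] zero: DF = P = 33/40 ≈ 0.825000

1 1 4787/5000
2 2 4607/5000
3 3 9081/10000
4 4 4371/5000
5 5 33/40
DF(4y) is solved at step 4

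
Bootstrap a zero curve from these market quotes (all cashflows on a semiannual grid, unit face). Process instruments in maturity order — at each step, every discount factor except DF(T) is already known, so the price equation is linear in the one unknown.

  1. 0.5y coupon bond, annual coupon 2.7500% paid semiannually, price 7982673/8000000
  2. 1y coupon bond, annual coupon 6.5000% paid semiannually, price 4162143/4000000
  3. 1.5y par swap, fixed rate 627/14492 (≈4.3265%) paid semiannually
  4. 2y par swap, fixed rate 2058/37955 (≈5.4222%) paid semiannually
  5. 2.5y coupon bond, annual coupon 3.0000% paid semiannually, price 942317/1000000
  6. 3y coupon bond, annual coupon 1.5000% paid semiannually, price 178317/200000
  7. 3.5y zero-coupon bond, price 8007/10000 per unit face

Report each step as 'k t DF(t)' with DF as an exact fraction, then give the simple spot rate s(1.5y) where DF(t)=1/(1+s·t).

step 1 [0.5y] bond c/2=11/800: DF=(7982673/8000000 − 11/800·(0))/(1+11/800) = 9843/10000 ≈ 0.984300
step 2 [1y] bond c/2=13/400: DF=(4162143/4000000 − 13/400·(0.984300))/(1+13/400) = 1221/1250 ≈ 0.976800
step 3 [1.5y] swap r/2=627/28984: DF=(1 − 627/28984·(0.984300+0.976800))/(1+627/28984) = 9373/10000 ≈ 0.937300
step 4 [2y] swap r/2=1029/37955: DF=(1 − 1029/37955·(0.984300+0.976800+0.937300))/(1+1029/37955) = 8971/10000 ≈ 0.897100
step 5 [2.5y] bond c/2=3/200: DF=(942317/1000000 − 3/200·(0.984300+0.976800+0.937300+0.897100))/(1+3/200) = 8723/10000 ≈ 0.872300
step 6 [3y] bond c/2=3/400: DF=(178317/200000 − 3/400·(0.984300+0.976800+0.937300+0.897100+0.872300))/(1+3/400) = 4251/5000 ≈ 0.850200
step 7 [3.5y] zero: DF = P = 8007/10000 ≈ 0.800700

1 1/2 9843/10000
2 1 1221/1250
3 3/2 9373/10000
4 2 8971/10000
5 5/2 8723/10000
6 3 4251/5000
7 7/2 8007/10000
s(1.5y) = (1/(9373/10000) − 1)/(3/2) = 418/9373 ≈ 4.4596%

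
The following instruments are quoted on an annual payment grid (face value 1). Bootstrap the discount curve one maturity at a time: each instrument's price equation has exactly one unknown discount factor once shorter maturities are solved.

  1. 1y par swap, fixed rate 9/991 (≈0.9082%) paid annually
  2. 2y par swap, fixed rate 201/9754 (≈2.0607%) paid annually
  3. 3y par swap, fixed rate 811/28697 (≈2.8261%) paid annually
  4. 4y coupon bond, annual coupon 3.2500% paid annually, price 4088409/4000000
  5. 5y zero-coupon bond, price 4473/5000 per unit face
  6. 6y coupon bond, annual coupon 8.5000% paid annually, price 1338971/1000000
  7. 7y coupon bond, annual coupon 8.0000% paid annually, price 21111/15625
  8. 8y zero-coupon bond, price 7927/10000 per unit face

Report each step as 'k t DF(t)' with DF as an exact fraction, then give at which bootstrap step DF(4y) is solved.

1 1 991/1000
2 2 4799/5000
3 3 9189/10000
4 4 2249/2500
5 5 4473/5000
6 6 8687/10000
7 7 2103/2500
8 8 7927/10000
DF(4y) is solved at step 4

step 1 [1y] swap r/1=9/991: DF=(1 − 9/991·(0))/(1+9/991) = 991/1000 ≈ 0.991000
step 2 [2y] swap r/1=201/9754: DF=(1 − 201/9754·(0.991000))/(1+201/9754) = 4799/5000 ≈ 0.959800
step 3 [3y] swap r/1=811/28697: DF=(1 − 811/28697·(0.991000+0.959800))/(1+811/28697) = 9189/10000 ≈ 0.918900
step 4 [4y] bond c/1=13/400: DF=(4088409/4000000 − 13/400·(0.991000+0.959800+0.918900))/(1+13/400) = 2249/2500 ≈ 0.899600
step 5 [5y] zero: DF = P = 4473/5000 ≈ 0.894600
step 6 [6y] bond c/1=17/200: DF=(1338971/1000000 − 17/200·(0.991000+0.959800+0.918900+0.899600+0.894600))/(1+17/200) = 8687/10000 ≈ 0.868700
step 7 [7y] bond c/1=2/25: DF=(21111/15625 − 2/25·(0.991000+0.959800+0.918900+0.899600+0.894600+0.868700))/(1+2/25) = 2103/2500 ≈ 0.841200
step 8 [8y] zero: DF = P = 7927/10000 ≈ 0.792700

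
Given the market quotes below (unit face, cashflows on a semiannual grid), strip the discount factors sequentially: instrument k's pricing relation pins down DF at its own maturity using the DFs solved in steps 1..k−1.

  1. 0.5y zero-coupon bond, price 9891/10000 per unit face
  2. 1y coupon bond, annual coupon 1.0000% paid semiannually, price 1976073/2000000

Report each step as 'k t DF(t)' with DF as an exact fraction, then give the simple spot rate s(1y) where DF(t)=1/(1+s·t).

step 1 [0.5y] zero: DF = P = 9891/10000 ≈ 0.989100
step 2 [1y] bond c/2=1/200: DF=(1976073/2000000 − 1/200·(0.989100))/(1+1/200) = 4891/5000 ≈ 0.978200

1 1/2 9891/10000
2 1 4891/5000
s(1y) = (1/(4891/5000) − 1)/(1) = 109/4891 ≈ 2.2286%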